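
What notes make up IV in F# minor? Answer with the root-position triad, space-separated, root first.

IV is built on scale degree 4, which is B in both F# minor and its parallel. Building the major chord from the parallel major on B: B–D#–F#.

B D# F#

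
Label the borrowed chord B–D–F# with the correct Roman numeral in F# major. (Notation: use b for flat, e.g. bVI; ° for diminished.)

iv

The root B is the diatonic 4th degree of F# major; the borrowing shows in the chord quality. The diatonic chord on degree 4 would be B (IV), but B–D–F# is the minor chord from F# minor. As a borrowed chord it is labeled iv.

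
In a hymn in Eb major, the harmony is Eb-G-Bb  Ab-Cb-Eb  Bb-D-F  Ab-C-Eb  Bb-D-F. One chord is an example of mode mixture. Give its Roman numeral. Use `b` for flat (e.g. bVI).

iv

In Eb major the diatonic chords are Eb, Fm, Gm, Ab, Bb, Cm, Ddim. Eb–G–Bb = Eb, Bb–D–F = Bb and Ab–C–Eb = Ab are all diatonic. Ab–Cb–Eb doesn't fit — on degree 4 Eb major would have Ab (IV). Abm is the degree-4 chord of Eb minor, so it is the borrowed iv.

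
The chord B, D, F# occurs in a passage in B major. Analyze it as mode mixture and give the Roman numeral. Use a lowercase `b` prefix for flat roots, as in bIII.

The root B is the diatonic 1st degree of B major; the borrowing shows in the chord quality. The diatonic chord on degree 1 would be B (I), but B–D–F# is the minor chord from B minor. As a borrowed chord it is labeled i.

i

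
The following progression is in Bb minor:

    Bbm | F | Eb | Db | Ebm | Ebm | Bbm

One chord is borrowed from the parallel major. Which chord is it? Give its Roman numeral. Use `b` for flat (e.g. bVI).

The diatonic triads in Bb minor (with V from harmonic minor) are Bbm, Cdim, Db, Ebm, F, Gb, Ab. Bbm, F, Db and Ebm all belong to that set. Eb (Eb–G–Bb) doesn't fit — on degree 4 Bb minor would have Ebm (iv). Eb is the degree-4 chord of Bb major, so it is the borrowed IV.

IV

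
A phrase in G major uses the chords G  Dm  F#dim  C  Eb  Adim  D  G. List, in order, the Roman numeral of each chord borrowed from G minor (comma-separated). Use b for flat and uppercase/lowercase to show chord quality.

v, bVI, ii°

In G major the diatonic chords are G, Am, Bm, C, D, Em, F#dim. G, F#dim, C and D all belong to that set. Dm (D–F–A) is not: scale degree 5 in G major carries D (V). In G minor the chord on that degree is Dm, so here it functions as v, borrowed from the parallel minor. Eb (Eb–G–Bb) doesn't fit — on degree 6 G major would have Em (vi). Eb is the degree-6 chord of G minor, so it is the borrowed bVI. Adim (A–C–Eb) doesn't fit — on degree 2 G major would have Am (ii). Adim is the degree-2 chord of G minor, so it is the borrowed ii°.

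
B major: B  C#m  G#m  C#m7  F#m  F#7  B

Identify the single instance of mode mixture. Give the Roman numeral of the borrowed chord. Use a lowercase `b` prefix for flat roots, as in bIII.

v

The diatonic triads in B major are B, C#m, D#m, E, F#, G#m, A#dim. Of the given chords, B, C#m, G#m, C#m7 and F#7 are diatonic. F#m (F#–A–C#) doesn't fit — on degree 5 B major would have F# (V). F#m is the degree-5 chord of B minor, so it is the borrowed v.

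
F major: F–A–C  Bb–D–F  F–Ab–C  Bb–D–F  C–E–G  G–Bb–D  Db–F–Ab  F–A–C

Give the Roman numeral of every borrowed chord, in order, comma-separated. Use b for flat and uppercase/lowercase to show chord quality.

i, bVI

The diatonic triads in F major are F, Gm, Am, Bb, C, Dm, Edim. F–A–C = F, Bb–D–F = Bb, C–E–G = C and G–Bb–D = Gm are all diatonic. F–Ab–C doesn't fit — on degree 1 F major would have F (I). Fm is the degree-1 chord of F minor, so it is the borrowed i. Db–F–Ab doesn't fit — on degree 6 F major would have Dm (vi). Db is the degree-6 chord of F minor, so it is the borrowed bVI.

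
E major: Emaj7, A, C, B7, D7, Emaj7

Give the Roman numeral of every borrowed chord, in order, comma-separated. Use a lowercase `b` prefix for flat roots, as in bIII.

E major has the diatonic set E, F#m, G#m, A, B, C#m, D#dim. Of the given chords, Emaj7, A and B7 are diatonic. C (C–E–G) is not: scale degree 6 in E major carries C#m (vi). In E minor the chord on that degree is C, so here it functions as bVI, borrowed from the parallel minor. D7 (D–F#–A–C) is not: scale degree 7 in E major carries D#dim (vii°). In E minor the chord on that degree is D7, so here it functions as bVII7, borrowed from the parallel minor.

bVI, bVII7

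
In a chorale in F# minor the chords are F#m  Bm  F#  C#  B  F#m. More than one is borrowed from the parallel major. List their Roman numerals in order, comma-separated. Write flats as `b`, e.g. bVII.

I, IV

In F# minor (with V from harmonic minor) the diatonic chords are F#m, G#dim, A, Bm, C#, D, E. Of the given chords, F#m, Bm and C# are diatonic. But F# (F#–A#–C#) is foreign: the diatonic i on degree 1 is F#m, whereas F# comes from F# major. It is labeled I. B (B–D#–F#) is not: scale degree 4 in F# minor carries Bm (iv). In F# major the chord on that degree is B, so here it functions as IV, borrowed from the parallel major.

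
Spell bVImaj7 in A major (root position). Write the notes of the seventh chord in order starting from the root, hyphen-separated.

bVImaj7 is built on the lowered scale degree 6. In A major degree 6 is F#; lowered it becomes F. Stacking thirds in A minor on F gives F–A–C–E.

F-A-C-E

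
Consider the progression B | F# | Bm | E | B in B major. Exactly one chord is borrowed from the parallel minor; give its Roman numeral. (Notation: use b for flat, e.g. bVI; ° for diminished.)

The diatonic triads in B major are B, C#m, D#m, E, F#, G#m, A#dim. B, F# and E are all diatonic. But Bm (B–D–F#) is foreign: the diatonic I on degree 1 is B, whereas Bm comes from B minor. It is labeled i.

i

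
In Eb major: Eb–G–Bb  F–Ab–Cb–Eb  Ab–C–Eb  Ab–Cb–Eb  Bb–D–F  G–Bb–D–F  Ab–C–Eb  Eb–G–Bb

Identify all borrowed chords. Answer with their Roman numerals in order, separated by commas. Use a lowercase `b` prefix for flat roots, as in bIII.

In Eb major the diatonic chords are Eb, Fm, Gm, Ab, Bb, Cm, Ddim. Eb–G–Bb = Eb, Ab–C–Eb = Ab, Bb–D–F = Bb and G–Bb–D–F = Gm7 are all diatonic. F–Ab–Cb–Eb is not: scale degree 2 in Eb major carries Fm (ii). In Eb minor the chord on that degree is Fm7b5, so here it functions as iiø7, borrowed from the parallel minor. But Ab–Cb–Eb is foreign: the diatonic IV on degree 4 is Ab, whereas Abm comes from Eb minor. It is labeled iv.

iiø7, iv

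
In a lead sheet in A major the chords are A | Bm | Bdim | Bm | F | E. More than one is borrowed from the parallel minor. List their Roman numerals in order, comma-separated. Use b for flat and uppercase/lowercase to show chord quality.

ii°, bVI

In A major the diatonic chords are A, Bm, C#m, D, E, F#m, G#dim. Of the given chords, A, Bm and E are diatonic. But Bdim (B–D–F) is foreign: the diatonic ii on degree 2 is Bm, whereas Bdim comes from A minor. It is labeled ii°. F (F–A–C) doesn't fit — on degree 6 A major would have F#m (vi). F is the degree-6 chord of A minor, so it is the borrowed bVI.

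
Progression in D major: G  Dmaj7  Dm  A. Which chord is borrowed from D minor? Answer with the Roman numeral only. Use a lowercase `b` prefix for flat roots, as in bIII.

In D major the diatonic chords are D, Em, F#m, G, A, Bm, C#dim. G, Dmaj7 and A all belong to that set. But Dm (D–F–A) is foreign: the diatonic I on degree 1 is D, whereas Dm comes from D minor. It is labeled i.

i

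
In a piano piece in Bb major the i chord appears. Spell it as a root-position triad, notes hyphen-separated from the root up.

The root, Bb, is scale degree 1 — the same note in Bb major and Bb minor; only the chord quality changes. In Bb minor the chord on Bb is Bb–Db–F.

Bb-Db-F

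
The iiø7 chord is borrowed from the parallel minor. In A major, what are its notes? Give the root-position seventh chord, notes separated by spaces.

B D F A

iiø7 is built on scale degree 2, which is B in both A major and its parallel. Stacking thirds in A minor on B gives B–D–F–A.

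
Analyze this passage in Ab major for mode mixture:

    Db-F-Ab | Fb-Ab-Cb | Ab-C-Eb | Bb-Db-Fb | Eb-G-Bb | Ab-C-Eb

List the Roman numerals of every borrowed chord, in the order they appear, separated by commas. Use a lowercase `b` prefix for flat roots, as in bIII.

bVI, ii°

In Ab major the diatonic chords are Ab, Bbm, Cm, Db, Eb, Fm, Gdim. Of the given chords, Db–F–Ab = Db, Ab–C–Eb = Ab and Eb–G–Bb = Eb are diatonic. But Fb–Ab–Cb is foreign: the diatonic vi on degree 6 is Fm, whereas Fb comes from Ab minor. It is labeled bVI. But Bb–Db–Fb is foreign: the diatonic ii on degree 2 is Bbm, whereas Bbdim comes from Ab minor. It is labeled ii°.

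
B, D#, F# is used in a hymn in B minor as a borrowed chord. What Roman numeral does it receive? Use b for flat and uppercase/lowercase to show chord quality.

The root B is the diatonic 1st degree of B minor; the borrowing shows in the chord quality. Diatonically B minor has Bm (i) on that degree; B–D#–F# is instead the major chord native to B major, so it takes the label I.

I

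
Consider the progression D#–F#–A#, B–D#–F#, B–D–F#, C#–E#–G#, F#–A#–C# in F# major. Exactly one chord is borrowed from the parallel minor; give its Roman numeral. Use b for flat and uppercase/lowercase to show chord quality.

F# major has the diatonic set F#, G#m, A#m, B, C#, D#m, E#dim. D#–F#–A# = D#m, B–D#–F# = B, C#–E#–G# = C# and F#–A#–C# = F# are all diatonic. B–D–F# is not: scale degree 4 in F# major carries B (IV). In F# minor the chord on that degree is Bm, so here it functions as iv, borrowed from the parallel minor.

iv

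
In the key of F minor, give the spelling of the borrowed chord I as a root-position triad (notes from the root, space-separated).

F A C

I is built on scale degree 1, which is F in both F minor and its parallel. In F major the chord on F is F–A–C.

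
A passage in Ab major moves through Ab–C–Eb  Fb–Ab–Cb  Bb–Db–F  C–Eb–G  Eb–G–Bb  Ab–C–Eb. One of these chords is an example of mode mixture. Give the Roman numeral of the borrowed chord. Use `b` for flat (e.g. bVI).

In Ab major the diatonic chords are Ab, Bbm, Cm, Db, Eb, Fm, Gdim. Of the given chords, Ab–C–Eb = Ab, Bb–Db–F = Bbm, C–Eb–G = Cm and Eb–G–Bb = Eb are diatonic. Fb–Ab–Cb is not: scale degree 6 in Ab major carries Fm (vi). In Ab minor the chord on that degree is Fb, so here it functions as bVI, borrowed from the parallel minor.

bVI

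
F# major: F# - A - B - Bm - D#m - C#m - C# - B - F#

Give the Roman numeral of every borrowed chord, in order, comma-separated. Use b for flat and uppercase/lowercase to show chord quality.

bIII, iv, v

The diatonic triads in F# major are F#, G#m, A#m, B, C#, D#m, E#dim. F#, B, D#m and C# are all diatonic. A (A–C#–E) is not: scale degree 3 in F# major carries A#m (iii). In F# minor the chord on that degree is A, so here it functions as bIII, borrowed from the parallel minor. Bm (B–D–F#) doesn't fit — on degree 4 F# major would have B (IV). Bm is the degree-4 chord of F# minor, so it is the borrowed iv. C#m (C#–E–G#) is not: scale degree 5 in F# major carries C# (V). In F# minor the chord on that degree is C#m, so here it functions as v, borrowed from the parallel minor.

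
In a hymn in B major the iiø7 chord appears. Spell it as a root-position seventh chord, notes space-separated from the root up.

C# E G B

iiø7 is built on scale degree 2, which is C# in both B major and its parallel. Building the half-diminished-seventh chord from the parallel minor on C#: C#–E–G–B.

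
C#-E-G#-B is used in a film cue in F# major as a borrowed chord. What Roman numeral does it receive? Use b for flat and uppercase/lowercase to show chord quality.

The root C# is the diatonic 5th degree of F# major; the borrowing shows in the chord quality. Diatonically F# major has C# (V) on that degree; C#–E–G#–B is instead the minor-seventh chord native to F# minor, so it takes the label v7.

v7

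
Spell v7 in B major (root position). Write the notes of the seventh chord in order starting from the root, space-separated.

The root, F#, is scale degree 5 — the same note in B major and B minor; only the chord quality changes. In B minor the chord on F# is F#–A–C#–E.

F# A C# E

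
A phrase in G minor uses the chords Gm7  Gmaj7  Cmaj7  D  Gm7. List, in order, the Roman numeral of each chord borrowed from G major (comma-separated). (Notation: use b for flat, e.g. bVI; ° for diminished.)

Imaj7, IVmaj7

In G minor (with V from harmonic minor) the diatonic chords are Gm, Adim, Bb, Cm, D, Eb, F. Gm7 and D are both diatonic. But Gmaj7 (G–B–D–F#) is foreign: the diatonic i on degree 1 is Gm, whereas Gmaj7 comes from G major. It is labeled Imaj7. Cmaj7 (C–E–G–B) is not: scale degree 4 in G minor carries Cm (iv). In G major the chord on that degree is Cmaj7, so here it functions as IVmaj7, borrowed from the parallel major.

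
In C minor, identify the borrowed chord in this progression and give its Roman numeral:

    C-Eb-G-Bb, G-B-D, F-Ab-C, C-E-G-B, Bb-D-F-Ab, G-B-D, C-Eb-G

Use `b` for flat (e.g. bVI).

The diatonic triads in C minor (with V from harmonic minor) are Cm, Ddim, Eb, Fm, G, Ab, Bb. C–Eb–G–Bb = Cm7, G–B–D = G, F–Ab–C = Fm, Bb–D–F–Ab = Bb7 and C–Eb–G = Cm all belong to that set. C–E–G–B doesn't fit — on degree 1 C minor would have Cm (i). Cmaj7 is the degree-1 chord of C major, so it is the borrowed Imaj7.

Imaj7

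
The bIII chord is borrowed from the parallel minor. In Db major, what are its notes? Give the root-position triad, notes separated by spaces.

The root of bIII is the lowered 3rd degree: F becomes Fb. Stacking thirds in Db minor on Fb gives Fb–Ab–Cb.

Fb Ab Cb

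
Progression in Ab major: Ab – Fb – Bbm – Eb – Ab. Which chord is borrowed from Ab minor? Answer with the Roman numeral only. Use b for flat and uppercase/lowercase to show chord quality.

bVI

Ab major has the diatonic set Ab, Bbm, Cm, Db, Eb, Fm, Gdim. Ab, Bbm and Eb all belong to that set. Fb (Fb–Ab–Cb) is not: scale degree 6 in Ab major carries Fm (vi). In Ab minor the chord on that degree is Fb, so here it functions as bVI, borrowed from the parallel minor.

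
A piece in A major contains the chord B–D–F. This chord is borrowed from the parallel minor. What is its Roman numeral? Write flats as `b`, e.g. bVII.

B is scale degree 2 in A major. Diatonically A major has Bm (ii) on that degree; B–D–F is instead the diminished chord native to A minor, so it takes the label ii°.

ii°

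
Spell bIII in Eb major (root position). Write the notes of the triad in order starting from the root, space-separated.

Scale degree 3 in Eb major is G. bIII uses the lowered form, Gb, taken from Eb minor. In Eb minor the chord on Gb is Gb–Bb–Db.

Gb Bb Db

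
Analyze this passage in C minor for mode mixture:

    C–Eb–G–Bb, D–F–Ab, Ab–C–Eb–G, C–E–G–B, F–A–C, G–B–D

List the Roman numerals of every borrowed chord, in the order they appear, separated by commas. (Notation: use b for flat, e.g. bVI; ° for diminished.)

Imaj7, IV

The diatonic triads in C minor (with V from harmonic minor) are Cm, Ddim, Eb, Fm, G, Ab, Bb. C–Eb–G–Bb = Cm7, D–F–Ab = Ddim, Ab–C–Eb–G = Abmaj7 and G–B–D = G all belong to that set. C–E–G–B doesn't fit — on degree 1 C minor would have Cm (i). Cmaj7 is the degree-1 chord of C major, so it is the borrowed Imaj7. But F–A–C is foreign: the diatonic iv on degree 4 is Fm, whereas F comes from C major. It is labeled IV.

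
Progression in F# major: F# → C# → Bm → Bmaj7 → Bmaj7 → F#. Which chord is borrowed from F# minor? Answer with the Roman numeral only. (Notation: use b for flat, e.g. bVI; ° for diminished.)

iv

The diatonic triads in F# major are F#, G#m, A#m, B, C#, D#m, E#dim. F#, C# and Bmaj7 are all diatonic. Bm (B–D–F#) is not: scale degree 4 in F# major carries B (IV). In F# minor the chord on that degree is Bm, so here it functions as iv, borrowed from the parallel minor.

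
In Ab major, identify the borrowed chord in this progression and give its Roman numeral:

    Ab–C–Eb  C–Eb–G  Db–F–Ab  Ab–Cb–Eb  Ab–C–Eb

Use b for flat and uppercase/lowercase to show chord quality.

i

In Ab major the diatonic chords are Ab, Bbm, Cm, Db, Eb, Fm, Gdim. Of the given chords, Ab–C–Eb = Ab, C–Eb–G = Cm and Db–F–Ab = Db are diatonic. Ab–Cb–Eb is not: scale degree 1 in Ab major carries Ab (I). In Ab minor the chord on that degree is Abm, so here it functions as i, borrowed from the parallel minor.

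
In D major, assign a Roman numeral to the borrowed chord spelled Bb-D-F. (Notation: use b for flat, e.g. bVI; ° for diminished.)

bVI

The root Bb is the lowered 6th scale degree — diatonically D major has B there. Bb–D–F is a major chord — the form found in D minor, not the diatonic vi (Bm). Borrowed into D major it is written bVI.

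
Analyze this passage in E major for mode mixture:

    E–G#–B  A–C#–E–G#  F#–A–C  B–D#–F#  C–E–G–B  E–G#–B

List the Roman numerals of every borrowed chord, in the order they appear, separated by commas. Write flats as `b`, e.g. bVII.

ii°, bVImaj7

The diatonic triads in E major are E, F#m, G#m, A, B, C#m, D#dim. E–G#–B = E, A–C#–E–G# = Amaj7 and B–D#–F# = B all belong to that set. But F#–A–C is foreign: the diatonic ii on degree 2 is F#m, whereas F#dim comes from E minor. It is labeled ii°. C–E–G–B is not: scale degree 6 in E major carries C#m (vi). In E minor the chord on that degree is Cmaj7, so here it functions as bVImaj7, borrowed from the parallel minor.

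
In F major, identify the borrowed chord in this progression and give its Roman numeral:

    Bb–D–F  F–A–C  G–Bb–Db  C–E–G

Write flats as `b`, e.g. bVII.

In F major the diatonic chords are F, Gm, Am, Bb, C, Dm, Edim. Of the given chords, Bb–D–F = Bb, F–A–C = F and C–E–G = C are diatonic. G–Bb–Db doesn't fit — on degree 2 F major would have Gm (ii). Gdim is the degree-2 chord of F minor, so it is the borrowed ii°.

ii°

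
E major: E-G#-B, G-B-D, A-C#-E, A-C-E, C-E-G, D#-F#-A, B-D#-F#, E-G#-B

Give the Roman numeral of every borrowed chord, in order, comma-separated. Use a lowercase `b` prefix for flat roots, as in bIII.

The diatonic triads in E major are E, F#m, G#m, A, B, C#m, D#dim. Of the given chords, E–G#–B = E, A–C#–E = A, D#–F#–A = D#dim and B–D#–F# = B are diatonic. But G–B–D is foreign: the diatonic iii on degree 3 is G#m, whereas G comes from E minor. It is labeled bIII. A–C–E doesn't fit — on degree 4 E major would have A (IV). Am is the degree-4 chord of E minor, so it is the borrowed iv. C–E–G doesn't fit — on degree 6 E major would have C#m (vi). C is the degree-6 chord of E minor, so it is the borrowed bVI.

bIII, iv, bVI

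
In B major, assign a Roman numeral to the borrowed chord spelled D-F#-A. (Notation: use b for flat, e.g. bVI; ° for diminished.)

bIII

The root D is the lowered 3rd scale degree — diatonically B major has D# there. D–F#–A is a major chord — the form found in B minor, not the diatonic iii (D#m). Borrowed into B major it is written bIII.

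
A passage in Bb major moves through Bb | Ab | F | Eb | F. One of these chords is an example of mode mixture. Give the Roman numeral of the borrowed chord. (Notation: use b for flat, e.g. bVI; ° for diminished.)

The diatonic triads in Bb major are Bb, Cm, Dm, Eb, F, Gm, Adim. Bb, F and Eb are all diatonic. But Ab (Ab–C–Eb) is foreign: the diatonic vii° on degree 7 is Adim, whereas Ab comes from Bb minor. It is labeled bVII.

bVII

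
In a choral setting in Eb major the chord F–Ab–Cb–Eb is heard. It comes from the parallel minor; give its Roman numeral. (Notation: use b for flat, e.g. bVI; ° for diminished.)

The root F is the diatonic 2nd degree of Eb major; the borrowing shows in the chord quality. F–Ab–Cb–Eb is a half-diminished-seventh chord — the form found in Eb minor, not the diatonic ii (Fm). Borrowed into Eb major it is written iiø7.

iiø7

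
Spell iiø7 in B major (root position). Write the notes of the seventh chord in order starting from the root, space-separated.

The root, C#, is scale degree 2 — the same note in B major and B minor; only the chord quality changes. Building the half-diminished-seventh chord from the parallel minor on C#: C#–E–G–B.

C# E G B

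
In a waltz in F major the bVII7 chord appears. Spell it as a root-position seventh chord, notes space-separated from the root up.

Eb G Bb Db

The root of bVII7 is the lowered 7th degree: E becomes Eb. Stacking thirds in F minor on Eb gives Eb–G–Bb–Db.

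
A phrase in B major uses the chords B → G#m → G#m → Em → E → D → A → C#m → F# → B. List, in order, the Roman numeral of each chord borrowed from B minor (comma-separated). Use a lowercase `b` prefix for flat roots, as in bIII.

iv, bIII, bVII

B major has the diatonic set B, C#m, D#m, E, F#, G#m, A#dim. B, G#m, E, C#m and F# are all diatonic. But Em (E–G–B) is foreign: the diatonic IV on degree 4 is E, whereas Em comes from B minor. It is labeled iv. D (D–F#–A) is not: scale degree 3 in B major carries D#m (iii). In B minor the chord on that degree is D, so here it functions as bIII, borrowed from the parallel minor. But A (A–C#–E) is foreign: the diatonic vii° on degree 7 is A#dim, whereas A comes from B minor. It is labeled bVII.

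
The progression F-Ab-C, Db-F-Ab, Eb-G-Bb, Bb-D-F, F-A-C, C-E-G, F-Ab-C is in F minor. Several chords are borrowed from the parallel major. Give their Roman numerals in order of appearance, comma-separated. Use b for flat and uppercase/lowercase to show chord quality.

In F minor (with V from harmonic minor) the diatonic chords are Fm, Gdim, Ab, Bbm, C, Db, Eb. F–Ab–C = Fm, Db–F–Ab = Db, Eb–G–Bb = Eb and C–E–G = C all belong to that set. Bb–D–F doesn't fit — on degree 4 F minor would have Bbm (iv). Bb is the degree-4 chord of F major, so it is the borrowed IV. F–A–C doesn't fit — on degree 1 F minor would have Fm (i). F is the degree-1 chord of F major, so it is the borrowed I.

IV, I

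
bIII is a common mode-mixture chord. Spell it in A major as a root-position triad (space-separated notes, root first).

C E G

Scale degree 3 in A major is C#. bIII uses the lowered form, C, taken from A minor. In A minor the chord on C is C–E–G.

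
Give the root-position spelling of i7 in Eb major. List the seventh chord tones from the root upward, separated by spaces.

The root, Eb, is scale degree 1 — the same note in Eb major and Eb minor; only the chord quality changes. Stacking thirds in Eb minor on Eb gives Eb–Gb–Bb–Db.

Eb Gb Bb Db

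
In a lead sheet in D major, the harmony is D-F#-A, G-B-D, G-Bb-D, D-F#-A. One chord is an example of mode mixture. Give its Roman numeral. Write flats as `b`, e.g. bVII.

D major has the diatonic set D, Em, F#m, G, A, Bm, C#dim. D–F#–A = D and G–B–D = G both belong to that set. G–Bb–D doesn't fit — on degree 4 D major would have G (IV). Gm is the degree-4 chord of D minor, so it is the borrowed iv.

iv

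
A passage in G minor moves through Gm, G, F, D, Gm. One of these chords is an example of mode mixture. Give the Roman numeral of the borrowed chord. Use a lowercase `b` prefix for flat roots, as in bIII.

In G minor (with V from harmonic minor) the diatonic chords are Gm, Adim, Bb, Cm, D, Eb, F. Gm, F and D all belong to that set. G (G–B–D) doesn't fit — on degree 1 G minor would have Gm (i). G is the degree-1 chord of G major, so it is the borrowed I.

I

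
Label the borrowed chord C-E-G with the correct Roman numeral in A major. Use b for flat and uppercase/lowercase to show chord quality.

bIII

C is the lowered form of scale degree 3 in A major (the diatonic degree 3 is C#). Diatonically A major has C#m (iii) on that degree; C–E–G is instead the major chord native to A minor, so it takes the label bIII.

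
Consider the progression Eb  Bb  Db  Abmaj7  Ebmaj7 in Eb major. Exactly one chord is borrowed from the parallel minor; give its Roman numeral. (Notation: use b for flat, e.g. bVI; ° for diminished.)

bVII

In Eb major the diatonic chords are Eb, Fm, Gm, Ab, Bb, Cm, Ddim. Eb, Bb, Abmaj7 and Ebmaj7 all belong to that set. Db (Db–F–Ab) is not: scale degree 7 in Eb major carries Ddim (vii°). In Eb minor the chord on that degree is Db, so here it functions as bVII, borrowed from the parallel minor.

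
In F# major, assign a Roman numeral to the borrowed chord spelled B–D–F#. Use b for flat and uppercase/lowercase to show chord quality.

iv

The root B is the diatonic 4th degree of F# major; the borrowing shows in the chord quality. Diatonically F# major has B (IV) on that degree; B–D–F# is instead the minor chord native to F# minor, so it takes the label iv.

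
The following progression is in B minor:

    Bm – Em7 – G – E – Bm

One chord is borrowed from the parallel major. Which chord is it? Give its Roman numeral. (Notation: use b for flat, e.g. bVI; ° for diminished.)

IV

B minor has the diatonic set Bm, C#dim, D, Em, F#, G, A (with V from harmonic minor). Bm, Em7 and G are all diatonic. But E (E–G#–B) is foreign: the diatonic iv on degree 4 is Em, whereas E comes from B major. It is labeled IV.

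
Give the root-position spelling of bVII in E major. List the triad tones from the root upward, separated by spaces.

The root of bVII is the lowered 7th degree: D# becomes D. Building the major chord from the parallel minor on D: D–F#–A.

D F# A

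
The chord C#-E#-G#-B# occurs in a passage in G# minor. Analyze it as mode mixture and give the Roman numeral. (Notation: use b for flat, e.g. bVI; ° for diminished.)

IVmaj7

C# is scale degree 4 in G# minor. C#–E#–G#–B# is a major-seventh chord — the form found in G# major, not the diatonic iv (C#m). Borrowed into G# minor it is written IVmaj7.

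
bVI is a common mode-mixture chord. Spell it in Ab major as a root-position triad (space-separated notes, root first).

bVI is built on the lowered scale degree 6. In Ab major degree 6 is F; lowered it becomes Fb. Stacking thirds in Ab minor on Fb gives Fb–Ab–Cb.

Fb Ab Cb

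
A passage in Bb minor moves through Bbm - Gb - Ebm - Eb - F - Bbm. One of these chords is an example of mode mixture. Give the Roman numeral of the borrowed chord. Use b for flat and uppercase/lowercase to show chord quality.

In Bb minor (with V from harmonic minor) the diatonic chords are Bbm, Cdim, Db, Ebm, F, Gb, Ab. Bbm, Gb, Ebm and F are all diatonic. Eb (Eb–G–Bb) is not: scale degree 4 in Bb minor carries Ebm (iv). In Bb major the chord on that degree is Eb, so here it functions as IV, borrowed from the parallel major.

IV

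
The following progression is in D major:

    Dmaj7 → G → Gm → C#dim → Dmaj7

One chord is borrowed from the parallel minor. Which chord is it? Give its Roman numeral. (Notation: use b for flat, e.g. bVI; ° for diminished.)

iv

D major has the diatonic set D, Em, F#m, G, A, Bm, C#dim. Of the given chords, Dmaj7, G and C#dim are diatonic. But Gm (G–Bb–D) is foreign: the diatonic IV on degree 4 is G, whereas Gm comes from D minor. It is labeled iv.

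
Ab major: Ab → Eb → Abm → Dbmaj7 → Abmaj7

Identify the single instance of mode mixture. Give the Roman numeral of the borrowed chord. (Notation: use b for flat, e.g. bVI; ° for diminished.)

i

Ab major has the diatonic set Ab, Bbm, Cm, Db, Eb, Fm, Gdim. Ab, Eb, Dbmaj7 and Abmaj7 all belong to that set. Abm (Ab–Cb–Eb) doesn't fit — on degree 1 Ab major would have Ab (I). Abm is the degree-1 chord of Ab minor, so it is the borrowed i.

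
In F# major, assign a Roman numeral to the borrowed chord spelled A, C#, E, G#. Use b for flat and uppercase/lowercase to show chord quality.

bIIImaj7

A is the lowered form of scale degree 3 in F# major (the diatonic degree 3 is A#). A–C#–E–G# is a major-seventh chord — the form found in F# minor, not the diatonic iii (A#m). Borrowed into F# major it is written bIIImaj7.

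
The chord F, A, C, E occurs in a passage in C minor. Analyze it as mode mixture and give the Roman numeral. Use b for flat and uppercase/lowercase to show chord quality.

IVmaj7

F is scale degree 4 in C minor. F–A–C–E is a major-seventh chord — the form found in C major, not the diatonic iv (Fm). Borrowed into C minor it is written IVmaj7.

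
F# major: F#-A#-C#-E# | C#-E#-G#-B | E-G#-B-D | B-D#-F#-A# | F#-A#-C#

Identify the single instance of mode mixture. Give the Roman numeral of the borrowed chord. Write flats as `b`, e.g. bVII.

bVII7

The diatonic triads in F# major are F#, G#m, A#m, B, C#, D#m, E#dim. F#–A#–C#–E# = F#maj7, C#–E#–G#–B = C#7, B–D#–F#–A# = Bmaj7 and F#–A#–C# = F# all belong to that set. E–G#–B–D is not: scale degree 7 in F# major carries E#dim (vii°). In F# minor the chord on that degree is E7, so here it functions as bVII7, borrowed from the parallel minor.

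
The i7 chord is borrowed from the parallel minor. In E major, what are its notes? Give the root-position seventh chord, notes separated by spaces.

E G B D

The root, E, is scale degree 1 — the same note in E major and E minor; only the chord quality changes. Stacking thirds in E minor on E gives E–G–B–D.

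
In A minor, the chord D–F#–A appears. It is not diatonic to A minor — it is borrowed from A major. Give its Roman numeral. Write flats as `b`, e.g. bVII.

IV

The root D is the diatonic 4th degree of A minor; the borrowing shows in the chord quality. D–F#–A is a major chord — the form found in A major, not the diatonic iv (Dm). Borrowed into A minor it is written IV.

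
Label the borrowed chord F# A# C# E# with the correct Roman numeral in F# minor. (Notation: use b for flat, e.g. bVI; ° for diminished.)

F# is scale degree 1 in F# minor. The diatonic chord on degree 1 would be F#m (i), but F#–A#–C#–E# is the major-seventh chord from F# major. As a borrowed chord it is labeled Imaj7.

Imaj7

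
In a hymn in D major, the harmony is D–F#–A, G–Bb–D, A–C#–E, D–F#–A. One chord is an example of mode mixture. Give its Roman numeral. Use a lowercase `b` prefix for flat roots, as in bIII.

iv

The diatonic triads in D major are D, Em, F#m, G, A, Bm, C#dim. D–F#–A = D and A–C#–E = A are both diatonic. G–Bb–D is not: scale degree 4 in D major carries G (IV). In D minor the chord on that degree is Gm, so here it functions as iv, borrowed from the parallel minor.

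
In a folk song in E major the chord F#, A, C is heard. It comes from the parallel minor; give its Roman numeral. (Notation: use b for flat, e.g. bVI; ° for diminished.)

The root F# is the diatonic 2nd degree of E major; the borrowing shows in the chord quality. The diatonic chord on degree 2 would be F#m (ii), but F#–A–C is the diminished chord from E minor. As a borrowed chord it is labeled ii°.

ii°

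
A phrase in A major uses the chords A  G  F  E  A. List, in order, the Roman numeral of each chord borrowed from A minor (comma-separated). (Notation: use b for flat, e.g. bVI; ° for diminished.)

bVII, bVI

A major has the diatonic set A, Bm, C#m, D, E, F#m, G#dim. Of the given chords, A and E are diatonic. But G (G–B–D) is foreign: the diatonic vii° on degree 7 is G#dim, whereas G comes from A minor. It is labeled bVII. F (F–A–C) doesn't fit — on degree 6 A major would have F#m (vi). F is the degree-6 chord of A minor, so it is the borrowed bVI.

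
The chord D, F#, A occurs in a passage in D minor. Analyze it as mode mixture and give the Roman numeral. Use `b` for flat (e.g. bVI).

I

D is scale degree 1 in D minor. Diatonically D minor has Dm (i) on that degree; D–F#–A is instead the major chord native to D major, so it takes the label I.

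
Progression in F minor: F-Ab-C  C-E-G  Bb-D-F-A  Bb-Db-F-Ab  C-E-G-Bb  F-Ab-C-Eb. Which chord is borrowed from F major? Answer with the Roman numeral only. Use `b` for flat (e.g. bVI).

IVmaj7

F minor has the diatonic set Fm, Gdim, Ab, Bbm, C, Db, Eb (with V from harmonic minor). F–Ab–C = Fm, C–E–G = C, Bb–Db–F–Ab = Bbm7, C–E–G–Bb = C7 and F–Ab–C–Eb = Fm7 are all diatonic. Bb–D–F–A is not: scale degree 4 in F minor carries Bbm (iv). In F major the chord on that degree is Bbmaj7, so here it functions as IVmaj7, borrowed from the parallel major.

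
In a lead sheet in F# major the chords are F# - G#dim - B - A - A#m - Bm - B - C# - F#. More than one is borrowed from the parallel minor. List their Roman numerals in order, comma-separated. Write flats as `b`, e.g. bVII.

ii°, bIII, iv

In F# major the diatonic chords are F#, G#m, A#m, B, C#, D#m, E#dim. F#, B, A#m and C# all belong to that set. G#dim (G#–B–D) doesn't fit — on degree 2 F# major would have G#m (ii). G#dim is the degree-2 chord of F# minor, so it is the borrowed ii°. A (A–C#–E) is not: scale degree 3 in F# major carries A#m (iii). In F# minor the chord on that degree is A, so here it functions as bIII, borrowed from the parallel minor. Bm (B–D–F#) doesn't fit — on degree 4 F# major would have B (IV). Bm is the degree-4 chord of F# minor, so it is the borrowed iv.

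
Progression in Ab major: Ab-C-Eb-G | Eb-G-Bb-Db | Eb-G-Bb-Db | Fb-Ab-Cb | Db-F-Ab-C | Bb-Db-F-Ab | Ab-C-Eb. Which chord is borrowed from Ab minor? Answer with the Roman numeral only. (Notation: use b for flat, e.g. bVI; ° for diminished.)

In Ab major the diatonic chords are Ab, Bbm, Cm, Db, Eb, Fm, Gdim. Ab–C–Eb–G = Abmaj7, Eb–G–Bb–Db = Eb7, Db–F–Ab–C = Dbmaj7, Bb–Db–F–Ab = Bbm7 and Ab–C–Eb = Ab are all diatonic. Fb–Ab–Cb is not: scale degree 6 in Ab major carries Fm (vi). In Ab minor the chord on that degree is Fb, so here it functions as bVI, borrowed from the parallel minor.

bVI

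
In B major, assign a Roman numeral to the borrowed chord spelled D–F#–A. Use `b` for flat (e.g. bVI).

bIII

In B major scale degree 3 is D#; D is its lowered form, from B minor. D–F#–A is a major chord — the form found in B minor, not the diatonic iii (D#m). Borrowed into B major it is written bIII.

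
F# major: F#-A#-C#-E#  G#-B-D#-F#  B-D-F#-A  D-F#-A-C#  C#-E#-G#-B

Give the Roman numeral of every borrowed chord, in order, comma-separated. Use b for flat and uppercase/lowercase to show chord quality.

The diatonic triads in F# major are F#, G#m, A#m, B, C#, D#m, E#dim. Of the given chords, F#–A#–C#–E# = F#maj7, G#–B–D#–F# = G#m7 and C#–E#–G#–B = C#7 are diatonic. B–D–F#–A is not: scale degree 4 in F# major carries B (IV). In F# minor the chord on that degree is Bm7, so here it functions as iv7, borrowed from the parallel minor. But D–F#–A–C# is foreign: the diatonic vi on degree 6 is D#m, whereas Dmaj7 comes from F# minor. It is labeled bVImaj7.

iv7, bVImaj7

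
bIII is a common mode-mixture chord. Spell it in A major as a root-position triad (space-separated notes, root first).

Scale degree 3 in A major is C#. bIII uses the lowered form, C, taken from A minor. Stacking thirds in A minor on C gives C–E–G.

C E G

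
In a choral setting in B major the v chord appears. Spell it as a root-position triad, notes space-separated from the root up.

The root, F#, is scale degree 5 — the same note in B major and B minor; only the chord quality changes. Stacking thirds in B minor on F# gives F#–A–C#.

F# A C#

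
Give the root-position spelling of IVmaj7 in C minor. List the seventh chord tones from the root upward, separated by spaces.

IVmaj7 is built on scale degree 4, which is F in both C minor and its parallel. Building the major-seventh chord from the parallel major on F: F–A–C–E.

F A C E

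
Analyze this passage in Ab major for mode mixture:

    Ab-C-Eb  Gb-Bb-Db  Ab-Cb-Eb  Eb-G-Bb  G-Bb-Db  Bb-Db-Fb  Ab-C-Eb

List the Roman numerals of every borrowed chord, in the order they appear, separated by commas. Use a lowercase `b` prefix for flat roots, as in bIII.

bVII, i, ii°

The diatonic triads in Ab major are Ab, Bbm, Cm, Db, Eb, Fm, Gdim. Of the given chords, Ab–C–Eb = Ab, Eb–G–Bb = Eb and G–Bb–Db = Gdim are diatonic. Gb–Bb–Db is not: scale degree 7 in Ab major carries Gdim (vii°). In Ab minor the chord on that degree is Gb, so here it functions as bVII, borrowed from the parallel minor. But Ab–Cb–Eb is foreign: the diatonic I on degree 1 is Ab, whereas Abm comes from Ab minor. It is labeled i. Bb–Db–Fb doesn't fit — on degree 2 Ab major would have Bbm (ii). Bbdim is the degree-2 chord of Ab minor, so it is the borrowed ii°.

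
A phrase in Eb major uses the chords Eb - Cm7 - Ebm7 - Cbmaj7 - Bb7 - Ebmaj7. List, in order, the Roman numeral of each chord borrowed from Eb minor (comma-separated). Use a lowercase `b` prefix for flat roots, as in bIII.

The diatonic triads in Eb major are Eb, Fm, Gm, Ab, Bb, Cm, Ddim. Of the given chords, Eb, Cm7, Bb7 and Ebmaj7 are diatonic. Ebm7 (Eb–Gb–Bb–Db) doesn't fit — on degree 1 Eb major would have Eb (I). Ebm7 is the degree-1 chord of Eb minor, so it is the borrowed i7. But Cbmaj7 (Cb–Eb–Gb–Bb) is foreign: the diatonic vi on degree 6 is Cm, whereas Cbmaj7 comes from Eb minor. It is labeled bVImaj7.

i7, bVImaj7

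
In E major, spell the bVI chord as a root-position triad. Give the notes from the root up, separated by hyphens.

C-E-G

The root of bVI is the lowered 6th degree: C# becomes C. Stacking thirds in E minor on C gives C–E–G.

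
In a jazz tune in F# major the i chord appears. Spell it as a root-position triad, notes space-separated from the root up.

F# A C#

The root, F#, is scale degree 1 — the same note in F# major and F# minor; only the chord quality changes. Stacking thirds in F# minor on F# gives F#–A–C#.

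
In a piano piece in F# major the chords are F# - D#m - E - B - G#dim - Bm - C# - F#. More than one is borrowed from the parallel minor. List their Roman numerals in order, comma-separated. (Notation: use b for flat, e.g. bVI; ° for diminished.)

bVII, ii°, iv

In F# major the diatonic chords are F#, G#m, A#m, B, C#, D#m, E#dim. F#, D#m, B and C# are all diatonic. E (E–G#–B) doesn't fit — on degree 7 F# major would have E#dim (vii°). E is the degree-7 chord of F# minor, so it is the borrowed bVII. G#dim (G#–B–D) is not: scale degree 2 in F# major carries G#m (ii). In F# minor the chord on that degree is G#dim, so here it functions as ii°, borrowed from the parallel minor. But Bm (B–D–F#) is foreign: the diatonic IV on degree 4 is B, whereas Bm comes from F# minor. It is labeled iv.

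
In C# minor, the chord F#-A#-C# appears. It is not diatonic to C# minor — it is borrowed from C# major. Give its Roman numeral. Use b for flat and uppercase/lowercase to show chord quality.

The root F# is the diatonic 4th degree of C# minor; the borrowing shows in the chord quality. Diatonically C# minor has F#m (iv) on that degree; F#–A#–C# is instead the major chord native to C# major, so it takes the label IV.

IV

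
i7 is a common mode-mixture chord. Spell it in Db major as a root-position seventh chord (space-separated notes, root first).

The root, Db, is scale degree 1 — the same note in Db major and Db minor; only the chord quality changes. Stacking thirds in Db minor on Db gives Db–Fb–Ab–Cb.

Db Fb Ab Cb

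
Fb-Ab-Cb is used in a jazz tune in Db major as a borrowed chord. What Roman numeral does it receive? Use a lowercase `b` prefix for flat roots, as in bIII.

bIII

In Db major scale degree 3 is F; Fb is its lowered form, from Db minor. Diatonically Db major has Fm (iii) on that degree; Fb–Ab–Cb is instead the major chord native to Db minor, so it takes the label bIII.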